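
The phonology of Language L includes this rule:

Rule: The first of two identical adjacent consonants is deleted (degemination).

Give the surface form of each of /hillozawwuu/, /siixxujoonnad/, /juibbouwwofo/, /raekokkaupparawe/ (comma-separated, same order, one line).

/hillozawwuu/: /ll/ is a geminate; the first /l/ deletes. /ww/ is a geminate; the first /w/ deletes. → [hilozawuu].
/siixxujoonnad/: /xx/ is a geminate; the first /x/ deletes. /nn/ is a geminate; the first /n/ deletes. → [siixujoonad].
/juibbouwwofo/: /bb/ is a geminate; the first /b/ deletes. /ww/ is a geminate; the first /w/ deletes. → [juibouwofo].
/raekokkaupparawe/: /kk/ is a geminate; the first /k/ deletes. /pp/ is a geminate; the first /p/ deletes. → [raekokauparawe].

hilozawuu, siixujoonad, juibouwofo, raekokauparawe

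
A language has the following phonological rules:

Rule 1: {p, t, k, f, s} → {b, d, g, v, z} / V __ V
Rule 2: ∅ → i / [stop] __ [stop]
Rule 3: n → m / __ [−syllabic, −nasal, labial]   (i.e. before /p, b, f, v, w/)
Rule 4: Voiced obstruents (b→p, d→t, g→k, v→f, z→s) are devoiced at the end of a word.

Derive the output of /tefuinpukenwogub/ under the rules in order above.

tevuimpugemwogup

Rule 1 (intervocalic voicing): /f/ is a voiceless obstruent between vowels /e/ and /u/, so it voices to [v]. /k/ is a voiceless obstruent between vowels /u/ and /e/, so it voices to [g]. /tefuinpukenwogub/ → tevuinpugenwogub.
Rule 2 (stop-cluster i-epenthesis): no segment meets the environment; /tevuinpugenwogub/ is unchanged.
Rule 3 (nasal place assimilation): /n/ precedes the labial consonant /p/, so it assimilates in place to [m]. /n/ precedes the labial consonant /w/, so it assimilates in place to [m]. /tevuinpugenwogub/ → tevuimpugemwogub.
Rule 4 (final devoicing): /b/ is a voiced obstruent in word-final position, so it devoices to [p]. /tevuimpugemwogub/ → tevuimpugemwogup.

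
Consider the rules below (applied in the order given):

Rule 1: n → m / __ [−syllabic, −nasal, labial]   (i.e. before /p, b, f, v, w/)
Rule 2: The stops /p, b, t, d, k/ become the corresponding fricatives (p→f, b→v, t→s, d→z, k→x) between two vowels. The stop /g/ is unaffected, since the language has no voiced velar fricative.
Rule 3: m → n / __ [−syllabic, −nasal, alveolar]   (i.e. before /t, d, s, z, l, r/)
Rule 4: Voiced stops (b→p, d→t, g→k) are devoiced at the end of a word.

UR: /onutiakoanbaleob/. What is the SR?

onusiaxoambaleop

Rule 1 (nasal place assimilation): /n/ precedes the labial consonant /b/, so it assimilates in place to [m]. /onutiakoanbaleob/ → onutiakoambaleob.
Rule 2 (intervocalic spirantization): /t/ is a stop between vowels /u/ and /i/, so it spirantizes to the fricative [s]. /k/ is a stop between vowels /a/ and /o/, so it spirantizes to the fricative [x]. /onutiakoambaleob/ → onusiaxoambaleob.
Rule 3 (nasal place assimilation): no segment meets the environment; /onusiaxoambaleob/ is unchanged.
Rule 4 (final devoicing): /b/ is a voiced stop in word-final position, so it devoices to [p]. /onusiaxoambaleob/ → onusiaxoambaleop.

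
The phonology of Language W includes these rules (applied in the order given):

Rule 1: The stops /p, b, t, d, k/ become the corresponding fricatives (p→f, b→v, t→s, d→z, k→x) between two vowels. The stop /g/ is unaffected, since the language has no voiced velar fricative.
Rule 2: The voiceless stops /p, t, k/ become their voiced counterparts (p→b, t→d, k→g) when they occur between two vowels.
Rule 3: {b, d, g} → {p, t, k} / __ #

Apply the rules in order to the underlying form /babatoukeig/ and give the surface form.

Rule 1 (intervocalic spirantization): /b/ is a stop between vowels /a/ and /a/, so it spirantizes to the fricative [v]. /t/ is a stop between vowels /a/ and /o/, so it spirantizes to the fricative [s]. /k/ is a stop between vowels /u/ and /e/, so it spirantizes to the fricative [x]. /babatoukeig/ → bavasouxeig.
Rule 2 (intervocalic voicing): no segment meets the environment; /bavasouxeig/ is unchanged.
Rule 3 (final devoicing): /g/ is a voiced stop in word-final position, so it devoices to [k]. /bavasouxeig/ → bavasouxeik.

bavasouxeik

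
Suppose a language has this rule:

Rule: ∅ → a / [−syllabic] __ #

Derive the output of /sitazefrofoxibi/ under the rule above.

sitazefrofoxibi

No segment of /sitazefrofoxibi/ meets the structural description of the rule, so the form surfaces unchanged.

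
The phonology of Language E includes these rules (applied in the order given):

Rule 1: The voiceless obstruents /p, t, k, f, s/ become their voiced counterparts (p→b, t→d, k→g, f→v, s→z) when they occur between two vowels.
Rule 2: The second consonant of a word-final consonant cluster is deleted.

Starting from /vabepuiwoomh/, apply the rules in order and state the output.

Rule 1 (intervocalic voicing): /p/ is a voiceless obstruent between vowels /e/ and /u/, so it voices to [b]. /vabepuiwoomh/ → vabebuiwoomh.
Rule 2 (final cluster simplification): /h/ is the second consonant of a word-final cluster /mh/, so it deletes. /vabebuiwoomh/ → vabebuiwoom.

vabebuiwoom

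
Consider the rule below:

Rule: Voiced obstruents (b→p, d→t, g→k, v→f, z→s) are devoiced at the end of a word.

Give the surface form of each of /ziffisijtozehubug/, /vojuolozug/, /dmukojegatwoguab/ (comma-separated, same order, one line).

/ziffisijtozehubug/: /g/ is a voiced obstruent in word-final position, so it devoices to [k]. → [ziffisijtozehubuk].
/vojuolozug/: /g/ is a voiced obstruent in word-final position, so it devoices to [k]. → [vojuolozuk].
/dmukojegatwoguab/: /b/ is a voiced obstruent in word-final position, so it devoices to [p]. → [dmukojegatwoguap].

ziffisijtozehubuk, vojuolozuk, dmukojegatwoguap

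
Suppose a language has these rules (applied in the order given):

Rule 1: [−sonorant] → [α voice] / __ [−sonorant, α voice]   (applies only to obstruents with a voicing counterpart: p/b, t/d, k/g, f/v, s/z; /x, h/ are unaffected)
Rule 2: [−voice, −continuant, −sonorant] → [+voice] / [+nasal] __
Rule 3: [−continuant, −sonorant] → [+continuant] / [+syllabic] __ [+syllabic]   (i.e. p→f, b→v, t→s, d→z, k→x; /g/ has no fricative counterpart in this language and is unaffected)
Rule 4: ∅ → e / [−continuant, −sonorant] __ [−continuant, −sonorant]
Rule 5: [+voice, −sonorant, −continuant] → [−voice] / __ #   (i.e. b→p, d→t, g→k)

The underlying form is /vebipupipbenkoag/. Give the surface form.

vevifufibebengoak

Rule 1 (regressive voicing assimilation): /p/ precedes the voiced obstruent /b/, so it voices to [b] by assimilation. /vebipupipbenkoag/ → vebipupibbenkoag.
Rule 2 (post-nasal voicing): /k/ is a voiceless stop immediately after the nasal /n/, so it voices to [g]. /vebipupibbenkoag/ → vebipupibbengoag.
Rule 3 (intervocalic spirantization): /b/ is a stop between vowels /e/ and /i/, so it spirantizes to the fricative [v]. /p/ is a stop between vowels /i/ and /u/, so it spirantizes to the fricative [f]. /p/ is a stop between vowels /u/ and /i/, so it spirantizes to the fricative [f]. /vebipupibbengoag/ → vevifufibbengoag.
Rule 4 (stop-cluster e-epenthesis): /b/ and /b/ form a stop–stop cluster, so [e] is inserted between them. /vevifufibbengoag/ → vevifufibebengoag.
Rule 5 (final devoicing): /g/ is a voiced stop in word-final position, so it devoices to [k]. /vevifufibebengoag/ → vevifufibebengoak.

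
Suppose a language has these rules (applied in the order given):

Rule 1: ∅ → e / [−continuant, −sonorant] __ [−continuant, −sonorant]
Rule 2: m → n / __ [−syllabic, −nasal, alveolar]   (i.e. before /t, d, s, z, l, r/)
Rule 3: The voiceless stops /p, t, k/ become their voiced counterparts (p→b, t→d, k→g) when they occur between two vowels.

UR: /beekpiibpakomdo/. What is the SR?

beegebiibebagondo

Rule 1 (stop-cluster e-epenthesis): /k/ and /p/ form a stop–stop cluster, so [e] is inserted between them. /b/ and /p/ form a stop–stop cluster, so [e] is inserted between them. /beekpiibpakomdo/ → beekepiibepakomdo.
Rule 2 (nasal place assimilation): /m/ precedes the alveolar consonant /d/, so it assimilates in place to [n]. /beekepiibepakomdo/ → beekepiibepakondo.
Rule 3 (intervocalic voicing): /k/ is a voiceless stop between vowels /e/ and /e/, so it voices to [g]. /p/ is a voiceless stop between vowels /e/ and /i/, so it voices to [b]. /p/ is a voiceless stop between vowels /e/ and /a/, so it voices to [b]. /k/ is a voiceless stop between vowels /a/ and /o/, so it voices to [g]. /beekepiibepakondo/ → beegebiibebagondo.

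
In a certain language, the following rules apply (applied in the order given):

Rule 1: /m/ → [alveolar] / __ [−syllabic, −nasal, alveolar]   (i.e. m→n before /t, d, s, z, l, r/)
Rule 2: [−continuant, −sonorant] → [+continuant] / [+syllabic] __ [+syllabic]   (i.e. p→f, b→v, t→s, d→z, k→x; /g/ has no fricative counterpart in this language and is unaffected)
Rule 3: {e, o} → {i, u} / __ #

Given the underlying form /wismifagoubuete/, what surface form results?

Rule 1 (nasal place assimilation): no segment meets the environment; /wismifagoubuete/ is unchanged.
Rule 2 (intervocalic spirantization): /b/ is a stop between vowels /u/ and /u/, so it spirantizes to the fricative [v]. /t/ is a stop between vowels /e/ and /e/, so it spirantizes to the fricative [s]. /wismifagoubuete/ → wismifagouvuese.
Rule 3 (final vowel raising): /e/ is a mid vowel in word-final position, so it raises to [i]. /wismifagouvuese/ → wismifagouvuesi.

wismifagouvuesi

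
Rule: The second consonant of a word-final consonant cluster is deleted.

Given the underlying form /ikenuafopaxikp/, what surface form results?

ikenuafopaxik

/p/ is the second consonant of a word-final cluster /kp/, so it deletes.
The other instances of /k/, /n/, /f/, /p/, /x/ do not occur in the required environment and remain unchanged.
Surface form: [ikenuafopaxik].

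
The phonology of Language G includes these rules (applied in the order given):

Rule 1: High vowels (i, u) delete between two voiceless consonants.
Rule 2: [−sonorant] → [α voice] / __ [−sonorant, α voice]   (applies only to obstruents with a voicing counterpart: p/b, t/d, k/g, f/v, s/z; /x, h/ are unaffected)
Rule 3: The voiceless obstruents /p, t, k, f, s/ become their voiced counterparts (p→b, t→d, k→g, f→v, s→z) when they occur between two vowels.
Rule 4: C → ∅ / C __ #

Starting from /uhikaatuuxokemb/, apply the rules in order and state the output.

uhkaaduuxogem

Rule 1 (high vowel syncope): /i/ is a high vowel flanked by voiceless consonants /h/ and /k/, so it deletes. /uhikaatuuxokemb/ → uhkaatuuxokemb.
Rule 2 (regressive voicing assimilation): no segment meets the environment; /uhkaatuuxokemb/ is unchanged.
Rule 3 (intervocalic voicing): /t/ is a voiceless obstruent between vowels /a/ and /u/, so it voices to [d]. /k/ is a voiceless obstruent between vowels /o/ and /e/, so it voices to [g]. /uhkaatuuxokemb/ → uhkaaduuxogemb.
Rule 4 (final cluster simplification): /b/ is the second consonant of a word-final cluster /mb/, so it deletes. /uhkaaduuxogemb/ → uhkaaduuxogem.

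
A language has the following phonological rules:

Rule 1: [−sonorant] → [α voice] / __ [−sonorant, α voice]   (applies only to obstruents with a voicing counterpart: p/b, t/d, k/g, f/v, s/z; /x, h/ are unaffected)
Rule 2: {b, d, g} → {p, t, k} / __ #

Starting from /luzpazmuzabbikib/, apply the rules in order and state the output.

luspazmuzabbikip

Rule 1 (regressive voicing assimilation): /z/ precedes the voiceless obstruent /p/, so it devoices to [s] by assimilation. /luzpazmuzabbikib/ → luspazmuzabbikib.
Rule 2 (final devoicing): /b/ is a voiced stop in word-final position, so it devoices to [p]. /luspazmuzabbikib/ → luspazmuzabbikip.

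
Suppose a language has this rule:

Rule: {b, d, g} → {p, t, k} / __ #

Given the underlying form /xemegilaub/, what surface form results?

xemegilaup

Scanning /xemegilaub/: /g/ at position 5 is not in the conditioning environment; /b/ is a voiced stop in word-final position, so it devoices to [p].
Result: [xemegilaup].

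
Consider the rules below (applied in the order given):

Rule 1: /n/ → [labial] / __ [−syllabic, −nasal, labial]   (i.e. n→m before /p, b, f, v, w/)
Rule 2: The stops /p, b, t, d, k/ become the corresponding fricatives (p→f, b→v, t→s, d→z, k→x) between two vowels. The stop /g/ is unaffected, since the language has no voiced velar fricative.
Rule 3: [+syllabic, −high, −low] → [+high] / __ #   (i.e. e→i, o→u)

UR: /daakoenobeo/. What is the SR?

daaxoenoveu

Rule 1 (nasal place assimilation): no segment meets the environment; /daakoenobeo/ is unchanged.
Rule 2 (intervocalic spirantization): /k/ is a stop between vowels /a/ and /o/, so it spirantizes to the fricative [x]. /b/ is a stop between vowels /o/ and /e/, so it spirantizes to the fricative [v]. /daakoenobeo/ → daaxoenoveo.
Rule 3 (final vowel raising): /o/ is a mid vowel in word-final position, so it raises to [u]. /daaxoenoveo/ → daaxoenoveu.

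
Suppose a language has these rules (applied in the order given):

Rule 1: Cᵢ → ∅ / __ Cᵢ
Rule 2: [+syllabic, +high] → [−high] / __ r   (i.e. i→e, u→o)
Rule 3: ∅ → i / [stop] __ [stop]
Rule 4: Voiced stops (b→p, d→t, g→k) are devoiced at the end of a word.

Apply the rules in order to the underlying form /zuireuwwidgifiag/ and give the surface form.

Rule 1 (degemination): /ww/ is a geminate; the first /w/ deletes. /zuireuwwidgifiag/ → zuireuwidgifiag.
Rule 2 (pre-rhotic lowering): /i/ is a high vowel immediately before /r/, so it lowers to [e]. /zuireuwidgifiag/ → zuereuwidgifiag.
Rule 3 (stop-cluster i-epenthesis): /d/ and /g/ form a stop–stop cluster, so [i] is inserted between them. /zuereuwidgifiag/ → zuereuwidigifiag.
Rule 4 (final devoicing): /g/ is a voiced stop in word-final position, so it devoices to [k]. /zuereuwidigifiag/ → zuereuwidigifiak.

zuereuwidigifiak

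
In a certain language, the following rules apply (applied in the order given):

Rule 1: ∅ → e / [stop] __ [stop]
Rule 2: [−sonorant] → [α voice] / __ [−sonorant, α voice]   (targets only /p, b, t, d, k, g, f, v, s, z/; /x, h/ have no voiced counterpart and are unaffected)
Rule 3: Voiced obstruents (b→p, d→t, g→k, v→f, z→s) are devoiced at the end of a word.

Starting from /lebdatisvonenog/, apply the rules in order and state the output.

lebedatizvonenok

Rule 1 (stop-cluster e-epenthesis): /b/ and /d/ form a stop–stop cluster, so [e] is inserted between them. /lebdatisvonenog/ → lebedatisvonenog.
Rule 2 (regressive voicing assimilation): /s/ precedes the voiced obstruent /v/, so it voices to [z] by assimilation. /lebedatisvonenog/ → lebedatizvonenog.
Rule 3 (final devoicing): /g/ is a voiced obstruent in word-final position, so it devoices to [k]. /lebedatizvonenog/ → lebedatizvonenok.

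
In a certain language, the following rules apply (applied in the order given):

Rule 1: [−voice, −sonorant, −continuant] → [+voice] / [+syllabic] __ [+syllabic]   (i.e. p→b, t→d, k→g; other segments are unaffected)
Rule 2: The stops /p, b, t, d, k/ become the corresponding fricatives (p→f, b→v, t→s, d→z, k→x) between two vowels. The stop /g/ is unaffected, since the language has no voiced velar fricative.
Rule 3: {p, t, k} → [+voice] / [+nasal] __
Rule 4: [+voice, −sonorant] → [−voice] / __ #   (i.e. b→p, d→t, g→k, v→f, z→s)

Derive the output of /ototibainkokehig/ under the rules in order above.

ozozivaingogehik

Rule 1 (intervocalic voicing): /t/ is a voiceless stop between vowels /o/ and /o/, so it voices to [d]. /t/ is a voiceless stop between vowels /o/ and /i/, so it voices to [d]. /k/ is a voiceless stop between vowels /o/ and /e/, so it voices to [g]. /ototibainkokehig/ → ododibainkogehig.
Rule 2 (intervocalic spirantization): /d/ is a stop between vowels /o/ and /o/, so it spirantizes to the fricative [z]. /d/ is a stop between vowels /o/ and /i/, so it spirantizes to the fricative [z]. /b/ is a stop between vowels /i/ and /a/, so it spirantizes to the fricative [v]. /ododibainkogehig/ → ozozivainkogehig.
Rule 3 (post-nasal voicing): /k/ is a voiceless stop immediately after the nasal /n/, so it voices to [g]. /ozozivainkogehig/ → ozozivaingogehig.
Rule 4 (final devoicing): /g/ is a voiced obstruent in word-final position, so it devoices to [k]. /ozozivaingogehig/ → ozozivaingogehik.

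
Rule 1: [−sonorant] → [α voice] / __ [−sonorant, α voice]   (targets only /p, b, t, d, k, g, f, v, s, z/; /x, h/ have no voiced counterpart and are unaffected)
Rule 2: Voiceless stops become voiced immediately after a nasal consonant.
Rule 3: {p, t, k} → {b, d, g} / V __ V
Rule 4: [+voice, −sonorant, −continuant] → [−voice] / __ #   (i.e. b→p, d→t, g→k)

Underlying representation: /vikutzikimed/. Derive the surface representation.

vigudzigimet

Rule 1 (regressive voicing assimilation): /t/ precedes the voiced obstruent /z/, so it voices to [d] by assimilation. /vikutzikimed/ → vikudzikimed.
Rule 2 (post-nasal voicing): no segment meets the environment; /vikudzikimed/ is unchanged.
Rule 3 (intervocalic voicing): /k/ is a voiceless stop between vowels /i/ and /u/, so it voices to [g]. /k/ is a voiceless stop between vowels /i/ and /i/, so it voices to [g]. /vikudzikimed/ → vigudzigimed.
Rule 4 (final devoicing): /d/ is a voiced stop in word-final position, so it devoices to [t]. /vigudzigimed/ → vigudzigimet.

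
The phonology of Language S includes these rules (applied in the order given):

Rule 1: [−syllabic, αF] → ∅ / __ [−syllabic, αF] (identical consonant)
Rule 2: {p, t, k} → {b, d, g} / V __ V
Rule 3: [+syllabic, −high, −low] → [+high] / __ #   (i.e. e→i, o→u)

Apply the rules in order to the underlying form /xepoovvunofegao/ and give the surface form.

Rule 1 (degemination): /vv/ is a geminate; the first /v/ deletes. /xepoovvunofegao/ → xepoovunofegao.
Rule 2 (intervocalic voicing): /p/ is a voiceless stop between vowels /e/ and /o/, so it voices to [b]. /xepoovunofegao/ → xeboovunofegao.
Rule 3 (final vowel raising): /o/ is a mid vowel in word-final position, so it raises to [u]. /xeboovunofegao/ → xeboovunofegau.

xeboovunofegau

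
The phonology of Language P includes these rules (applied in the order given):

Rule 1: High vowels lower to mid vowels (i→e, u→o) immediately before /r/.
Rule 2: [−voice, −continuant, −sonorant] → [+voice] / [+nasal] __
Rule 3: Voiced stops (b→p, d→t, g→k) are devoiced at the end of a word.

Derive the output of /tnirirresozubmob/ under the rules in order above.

Rule 1 (pre-rhotic lowering): /i/ is a high vowel immediately before /r/, so it lowers to [e]. /i/ is a high vowel immediately before /r/, so it lowers to [e]. /tnirirresozubmob/ → tnererresozubmob.
Rule 2 (post-nasal voicing): no segment meets the environment; /tnererresozubmob/ is unchanged.
Rule 3 (final devoicing): /b/ is a voiced stop in word-final position, so it devoices to [p]. /tnererresozubmob/ → tnererresozubmop.

tnererresozubmop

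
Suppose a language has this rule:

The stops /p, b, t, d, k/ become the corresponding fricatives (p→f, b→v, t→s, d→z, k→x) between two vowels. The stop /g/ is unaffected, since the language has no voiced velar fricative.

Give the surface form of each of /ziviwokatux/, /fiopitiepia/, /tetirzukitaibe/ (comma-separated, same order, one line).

/ziviwokatux/: /k/ is a stop between vowels /o/ and /a/, so it spirantizes to the fricative [x]. /t/ is a stop between vowels /a/ and /u/, so it spirantizes to the fricative [s]. → [ziviwoxasux].
/fiopitiepia/: /p/ is a stop between vowels /o/ and /i/, so it spirantizes to the fricative [f]. /t/ is a stop between vowels /i/ and /i/, so it spirantizes to the fricative [s]. /p/ is a stop between vowels /e/ and /i/, so it spirantizes to the fricative [f]. → [fiofisiefia].
/tetirzukitaibe/: /t/ is a stop between vowels /e/ and /i/, so it spirantizes to the fricative [s]. /k/ is a stop between vowels /u/ and /i/, so it spirantizes to the fricative [x]. /t/ is a stop between vowels /i/ and /a/, so it spirantizes to the fricative [s]. /b/ is a stop between vowels /i/ and /e/, so it spirantizes to the fricative [v]. → [tesirzuxisaive].

ziviwoxasux, fiofisiefia, tesirzuxisaive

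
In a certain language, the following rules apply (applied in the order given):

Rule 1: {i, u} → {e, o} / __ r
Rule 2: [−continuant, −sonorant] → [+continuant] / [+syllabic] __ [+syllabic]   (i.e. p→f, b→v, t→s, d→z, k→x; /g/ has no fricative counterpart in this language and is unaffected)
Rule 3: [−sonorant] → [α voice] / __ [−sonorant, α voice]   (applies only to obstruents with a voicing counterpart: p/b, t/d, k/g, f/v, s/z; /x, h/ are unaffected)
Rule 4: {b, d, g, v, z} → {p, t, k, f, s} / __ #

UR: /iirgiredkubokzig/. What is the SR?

Rule 1 (pre-rhotic lowering): /i/ is a high vowel immediately before /r/, so it lowers to [e]. /i/ is a high vowel immediately before /r/, so it lowers to [e]. /iirgiredkubokzig/ → iergeredkubokzig.
Rule 2 (intervocalic spirantization): /b/ is a stop between vowels /u/ and /o/, so it spirantizes to the fricative [v]. /iergeredkubokzig/ → iergeredkuvokzig.
Rule 3 (regressive voicing assimilation): /d/ precedes the voiceless obstruent /k/, so it devoices to [t] by assimilation. /k/ precedes the voiced obstruent /z/, so it voices to [g] by assimilation. /iergeredkuvokzig/ → iergeretkuvogzig.
Rule 4 (final devoicing): /g/ is a voiced obstruent in word-final position, so it devoices to [k]. /iergeretkuvogzig/ → iergeretkuvogzik.

iergeretkuvogzik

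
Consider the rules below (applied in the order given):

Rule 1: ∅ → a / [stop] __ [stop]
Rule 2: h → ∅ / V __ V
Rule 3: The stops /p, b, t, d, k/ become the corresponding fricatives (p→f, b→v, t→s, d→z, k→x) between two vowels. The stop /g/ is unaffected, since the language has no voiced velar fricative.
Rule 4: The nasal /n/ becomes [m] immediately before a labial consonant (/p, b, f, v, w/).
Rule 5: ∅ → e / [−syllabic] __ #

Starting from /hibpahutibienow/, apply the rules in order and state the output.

hivafausivienowe

Rule 1 (stop-cluster a-epenthesis): /b/ and /p/ form a stop–stop cluster, so [a] is inserted between them. /hibpahutibienow/ → hibapahutibienow.
Rule 2 (intervocalic h-deletion): /h/ occurs between vowels /a/ and /u/, so it deletes. /hibapahutibienow/ → hibapautibienow.
Rule 3 (intervocalic spirantization): /b/ is a stop between vowels /i/ and /a/, so it spirantizes to the fricative [v]. /p/ is a stop between vowels /a/ and /a/, so it spirantizes to the fricative [f]. /t/ is a stop between vowels /u/ and /i/, so it spirantizes to the fricative [s]. /b/ is a stop between vowels /i/ and /i/, so it spirantizes to the fricative [v]. /hibapautibienow/ → hivafausivienow.
Rule 4 (nasal place assimilation): no segment meets the environment; /hivafausivienow/ is unchanged.
Rule 5 (final e-epenthesis): the form ends in the consonant /w/, so [e] is inserted word-finally. /hivafausivienow/ → hivafausivienowe.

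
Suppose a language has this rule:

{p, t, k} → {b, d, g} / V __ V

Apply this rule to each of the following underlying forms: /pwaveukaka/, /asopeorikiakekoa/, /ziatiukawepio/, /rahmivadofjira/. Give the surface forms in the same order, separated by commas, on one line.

pwaveugaga, asobeorigiagegoa, ziadiugawebio, rahmivadofjira

/pwaveukaka/: /k/ is a voiceless stop between vowels /u/ and /a/, so it voices to [g]. /k/ is a voiceless stop between vowels /a/ and /a/, so it voices to [g]. → [pwaveugaga].
/asopeorikiakekoa/: /p/ is a voiceless stop between vowels /o/ and /e/, so it voices to [b]. /k/ is a voiceless stop between vowels /i/ and /i/, so it voices to [g]. /k/ is a voiceless stop between vowels /a/ and /e/, so it voices to [g]. /k/ is a voiceless stop between vowels /e/ and /o/, so it voices to [g]. → [asobeorigiagegoa].
/ziatiukawepio/: /t/ is a voiceless stop between vowels /a/ and /i/, so it voices to [d]. /k/ is a voiceless stop between vowels /u/ and /a/, so it voices to [g]. /p/ is a voiceless stop between vowels /e/ and /i/, so it voices to [b]. → [ziadiugawebio].
/rahmivadofjira/: the rule's environment is not met; surfaces unchanged as [rahmivadofjira].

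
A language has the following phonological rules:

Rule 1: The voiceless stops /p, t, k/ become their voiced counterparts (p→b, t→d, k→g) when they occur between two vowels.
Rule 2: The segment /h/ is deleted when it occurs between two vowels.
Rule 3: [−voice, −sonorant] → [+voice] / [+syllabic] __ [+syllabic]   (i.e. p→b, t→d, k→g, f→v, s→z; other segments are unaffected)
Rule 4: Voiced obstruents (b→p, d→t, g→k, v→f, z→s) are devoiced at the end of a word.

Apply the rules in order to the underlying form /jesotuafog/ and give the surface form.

jezoduavok

Rule 1 (intervocalic voicing): /t/ is a voiceless stop between vowels /o/ and /u/, so it voices to [d]. /jesotuafog/ → jesoduafog.
Rule 2 (intervocalic h-deletion): no segment meets the environment; /jesoduafog/ is unchanged.
Rule 3 (intervocalic voicing): /s/ is a voiceless obstruent between vowels /e/ and /o/, so it voices to [z]. /f/ is a voiceless obstruent between vowels /a/ and /o/, so it voices to [v]. /jesoduafog/ → jezoduavog.
Rule 4 (final devoicing): /g/ is a voiced obstruent in word-final position, so it devoices to [k]. /jezoduavog/ → jezoduavok.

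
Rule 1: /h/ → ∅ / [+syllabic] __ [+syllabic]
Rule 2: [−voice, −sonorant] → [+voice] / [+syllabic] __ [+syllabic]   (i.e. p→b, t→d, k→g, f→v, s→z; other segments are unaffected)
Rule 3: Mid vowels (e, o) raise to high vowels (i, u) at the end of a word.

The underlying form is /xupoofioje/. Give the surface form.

Rule 1 (intervocalic h-deletion): no segment meets the environment; /xupoofioje/ is unchanged.
Rule 2 (intervocalic voicing): /p/ is a voiceless obstruent between vowels /u/ and /o/, so it voices to [b]. /f/ is a voiceless obstruent between vowels /o/ and /i/, so it voices to [v]. /xupoofioje/ → xuboovioje.
Rule 3 (final vowel raising): /e/ is a mid vowel in word-final position, so it raises to [i]. /xuboovioje/ → xuboovioji.

xuboovioji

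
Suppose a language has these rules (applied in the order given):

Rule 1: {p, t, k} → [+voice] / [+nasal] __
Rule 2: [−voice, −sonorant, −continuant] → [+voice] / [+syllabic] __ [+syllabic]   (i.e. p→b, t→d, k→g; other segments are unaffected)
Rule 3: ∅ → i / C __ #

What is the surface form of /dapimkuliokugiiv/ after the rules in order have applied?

Rule 1 (post-nasal voicing): /k/ is a voiceless stop immediately after the nasal /m/, so it voices to [g]. /dapimkuliokugiiv/ → dapimguliokugiiv.
Rule 2 (intervocalic voicing): /p/ is a voiceless stop between vowels /a/ and /i/, so it voices to [b]. /k/ is a voiceless stop between vowels /o/ and /u/, so it voices to [g]. /dapimguliokugiiv/ → dabimguliogugiiv.
Rule 3 (final i-epenthesis): the form ends in the consonant /v/, so [i] is inserted word-finally. /dabimguliogugiiv/ → dabimguliogugiivi.

dabimguliogugiivi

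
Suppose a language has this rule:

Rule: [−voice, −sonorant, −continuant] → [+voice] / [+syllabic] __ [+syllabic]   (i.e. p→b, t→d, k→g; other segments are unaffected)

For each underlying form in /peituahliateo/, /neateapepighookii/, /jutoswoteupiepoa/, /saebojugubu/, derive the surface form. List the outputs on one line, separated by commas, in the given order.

peiduahliadeo, neadeabebighoogii, judoswodeubieboa, saebojugubu

/peituahliateo/: /t/ is a voiceless stop between vowels /i/ and /u/, so it voices to [d]. /t/ is a voiceless stop between vowels /a/ and /e/, so it voices to [d]. → [peiduahliadeo].
/neateapepighookii/: /t/ is a voiceless stop between vowels /a/ and /e/, so it voices to [d]. /p/ is a voiceless stop between vowels /a/ and /e/, so it voices to [b]. /p/ is a voiceless stop between vowels /e/ and /i/, so it voices to [b]. /k/ is a voiceless stop between vowels /o/ and /i/, so it voices to [g]. → [neadeabebighoogii].
/jutoswoteupiepoa/: /t/ is a voiceless stop between vowels /u/ and /o/, so it voices to [d]. /t/ is a voiceless stop between vowels /o/ and /e/, so it voices to [d]. /p/ is a voiceless stop between vowels /u/ and /i/, so it voices to [b]. /p/ is a voiceless stop between vowels /e/ and /o/, so it voices to [b]. → [judoswodeubieboa].
/saebojugubu/: the rule's environment is not met; surfaces unchanged as [saebojugubu].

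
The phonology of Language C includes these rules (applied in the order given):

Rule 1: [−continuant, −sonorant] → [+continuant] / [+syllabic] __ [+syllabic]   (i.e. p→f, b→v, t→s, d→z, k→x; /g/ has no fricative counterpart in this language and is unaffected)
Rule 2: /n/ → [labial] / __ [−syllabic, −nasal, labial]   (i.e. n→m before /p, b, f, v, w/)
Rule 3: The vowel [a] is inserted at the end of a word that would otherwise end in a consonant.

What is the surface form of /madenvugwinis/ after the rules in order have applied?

Rule 1 (intervocalic spirantization): /d/ is a stop between vowels /a/ and /e/, so it spirantizes to the fricative [z]. /madenvugwinis/ → mazenvugwinis.
Rule 2 (nasal place assimilation): /n/ precedes the labial consonant /v/, so it assimilates in place to [m]. /mazenvugwinis/ → mazemvugwinis.
Rule 3 (final a-epenthesis): the form ends in the consonant /s/, so [a] is inserted word-finally. /mazemvugwinis/ → mazemvugwinisa.

mazemvugwinisa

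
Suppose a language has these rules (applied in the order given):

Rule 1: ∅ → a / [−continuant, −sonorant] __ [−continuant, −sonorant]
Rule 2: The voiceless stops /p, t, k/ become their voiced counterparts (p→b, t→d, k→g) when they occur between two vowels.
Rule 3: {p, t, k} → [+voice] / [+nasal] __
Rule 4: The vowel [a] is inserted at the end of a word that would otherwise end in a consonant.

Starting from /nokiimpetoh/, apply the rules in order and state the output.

nogiimbedoha

Rule 1 (stop-cluster a-epenthesis): no segment meets the environment; /nokiimpetoh/ is unchanged.
Rule 2 (intervocalic voicing): /k/ is a voiceless stop between vowels /o/ and /i/, so it voices to [g]. /t/ is a voiceless stop between vowels /e/ and /o/, so it voices to [d]. /nokiimpetoh/ → nogiimpedoh.
Rule 3 (post-nasal voicing): /p/ is a voiceless stop immediately after the nasal /m/, so it voices to [b]. /nogiimpedoh/ → nogiimbedoh.
Rule 4 (final a-epenthesis): the form ends in the consonant /h/, so [a] is inserted word-finally. /nogiimbedoh/ → nogiimbedoha.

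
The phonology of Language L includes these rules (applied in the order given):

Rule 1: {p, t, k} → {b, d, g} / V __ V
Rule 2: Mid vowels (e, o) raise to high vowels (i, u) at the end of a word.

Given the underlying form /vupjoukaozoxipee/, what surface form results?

vupjougaozoxibei

Rule 1 (intervocalic voicing): /k/ is a voiceless stop between vowels /u/ and /a/, so it voices to [g]. /p/ is a voiceless stop between vowels /i/ and /e/, so it voices to [b]. /vupjoukaozoxipee/ → vupjougaozoxibee.
Rule 2 (final vowel raising): /e/ is a mid vowel in word-final position, so it raises to [i]. /vupjougaozoxibee/ → vupjougaozoxibei.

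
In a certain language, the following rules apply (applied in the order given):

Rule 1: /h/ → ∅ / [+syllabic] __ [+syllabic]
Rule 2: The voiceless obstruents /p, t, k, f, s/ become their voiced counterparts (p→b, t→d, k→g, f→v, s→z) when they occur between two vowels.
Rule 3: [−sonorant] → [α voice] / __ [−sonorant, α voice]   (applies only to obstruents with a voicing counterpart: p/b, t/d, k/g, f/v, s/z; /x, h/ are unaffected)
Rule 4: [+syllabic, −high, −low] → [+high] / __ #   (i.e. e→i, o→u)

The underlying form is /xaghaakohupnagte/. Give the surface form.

xakhaagoupnakti

Rule 1 (intervocalic h-deletion): /h/ occurs between vowels /o/ and /u/, so it deletes. /xaghaakohupnagte/ → xaghaakoupnagte.
Rule 2 (intervocalic voicing): /k/ is a voiceless obstruent between vowels /a/ and /o/, so it voices to [g]. /xaghaakoupnagte/ → xaghaagoupnagte.
Rule 3 (regressive voicing assimilation): /g/ precedes the voiceless obstruent /h/, so it devoices to [k] by assimilation. /g/ precedes the voiceless obstruent /t/, so it devoices to [k] by assimilation. /xaghaagoupnagte/ → xakhaagoupnakte.
Rule 4 (final vowel raising): /e/ is a mid vowel in word-final position, so it raises to [i]. /xakhaagoupnakte/ → xakhaagoupnakti.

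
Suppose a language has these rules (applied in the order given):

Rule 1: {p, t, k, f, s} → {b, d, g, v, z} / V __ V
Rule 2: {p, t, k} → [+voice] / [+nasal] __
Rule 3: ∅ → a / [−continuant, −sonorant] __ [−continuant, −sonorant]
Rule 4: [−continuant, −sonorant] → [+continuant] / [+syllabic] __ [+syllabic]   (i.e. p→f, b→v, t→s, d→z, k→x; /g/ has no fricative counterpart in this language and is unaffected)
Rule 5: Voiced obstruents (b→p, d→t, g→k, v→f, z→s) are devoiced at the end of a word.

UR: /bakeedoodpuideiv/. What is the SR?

Rule 1 (intervocalic voicing): /k/ is a voiceless obstruent between vowels /a/ and /e/, so it voices to [g]. /bakeedoodpuideiv/ → bageedoodpuideiv.
Rule 2 (post-nasal voicing): no segment meets the environment; /bageedoodpuideiv/ is unchanged.
Rule 3 (stop-cluster a-epenthesis): /d/ and /p/ form a stop–stop cluster, so [a] is inserted between them. /bageedoodpuideiv/ → bageedoodapuideiv.
Rule 4 (intervocalic spirantization): /d/ is a stop between vowels /e/ and /o/, so it spirantizes to the fricative [z]. /d/ is a stop between vowels /o/ and /a/, so it spirantizes to the fricative [z]. /p/ is a stop between vowels /a/ and /u/, so it spirantizes to the fricative [f]. /d/ is a stop between vowels /i/ and /e/, so it spirantizes to the fricative [z]. /bageedoodapuideiv/ → bageezoozafuizeiv.
Rule 5 (final devoicing): /v/ is a voiced obstruent in word-final position, so it devoices to [f]. /bageezoozafuizeiv/ → bageezoozafuizeif.

bageezoozafuizeif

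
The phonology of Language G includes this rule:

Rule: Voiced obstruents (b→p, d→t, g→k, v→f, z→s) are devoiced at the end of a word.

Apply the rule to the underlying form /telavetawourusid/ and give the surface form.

telavetawourusit

/d/ is a voiced obstruent in word-final position, so it devoices to [t].
Surface form: [telavetawourusit].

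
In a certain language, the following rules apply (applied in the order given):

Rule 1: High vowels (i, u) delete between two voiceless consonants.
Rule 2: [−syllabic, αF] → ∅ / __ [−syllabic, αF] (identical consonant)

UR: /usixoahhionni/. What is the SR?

Rule 1 (high vowel syncope): /i/ is a high vowel flanked by voiceless consonants /s/ and /x/, so it deletes. /usixoahhionni/ → usxoahhionni.
Rule 2 (degemination): /hh/ is a geminate; the first /h/ deletes. /nn/ is a geminate; the first /n/ deletes. /usxoahhionni/ → usxoahioni.

usxoahioni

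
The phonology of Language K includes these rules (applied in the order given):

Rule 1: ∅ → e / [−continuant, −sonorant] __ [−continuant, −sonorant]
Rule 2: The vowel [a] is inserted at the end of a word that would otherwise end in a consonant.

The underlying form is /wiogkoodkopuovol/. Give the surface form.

wiogekoodekopuovola

Rule 1 (stop-cluster e-epenthesis): /g/ and /k/ form a stop–stop cluster, so [e] is inserted between them. /d/ and /k/ form a stop–stop cluster, so [e] is inserted between them. /wiogkoodkopuovol/ → wiogekoodekopuovol.
Rule 2 (final a-epenthesis): the form ends in the consonant /l/, so [a] is inserted word-finally. /wiogekoodekopuovol/ → wiogekoodekopuovola.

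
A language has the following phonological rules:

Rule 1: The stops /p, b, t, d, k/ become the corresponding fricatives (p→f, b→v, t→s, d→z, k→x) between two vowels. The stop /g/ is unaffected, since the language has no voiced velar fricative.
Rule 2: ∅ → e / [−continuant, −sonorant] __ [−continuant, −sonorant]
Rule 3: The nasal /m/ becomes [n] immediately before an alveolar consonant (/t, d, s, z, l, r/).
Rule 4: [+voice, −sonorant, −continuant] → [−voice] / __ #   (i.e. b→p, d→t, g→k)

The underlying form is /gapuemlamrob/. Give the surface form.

Rule 1 (intervocalic spirantization): /p/ is a stop between vowels /a/ and /u/, so it spirantizes to the fricative [f]. /gapuemlamrob/ → gafuemlamrob.
Rule 2 (stop-cluster e-epenthesis): no segment meets the environment; /gafuemlamrob/ is unchanged.
Rule 3 (nasal place assimilation): /m/ precedes the alveolar consonant /l/, so it assimilates in place to [n]. /m/ precedes the alveolar consonant /r/, so it assimilates in place to [n]. /gafuemlamrob/ → gafuenlanrob.
Rule 4 (final devoicing): /b/ is a voiced stop in word-final position, so it devoices to [p]. /gafuenlanrob/ → gafuenlanrop.

gafuenlanrop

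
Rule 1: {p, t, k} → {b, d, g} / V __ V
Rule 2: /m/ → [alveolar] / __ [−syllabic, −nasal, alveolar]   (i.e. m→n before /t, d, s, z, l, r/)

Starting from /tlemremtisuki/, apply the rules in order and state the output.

tlenrentisugi

Rule 1 (intervocalic voicing): /k/ is a voiceless stop between vowels /u/ and /i/, so it voices to [g]. /tlemremtisuki/ → tlemremtisugi.
Rule 2 (nasal place assimilation): /m/ precedes the alveolar consonant /r/, so it assimilates in place to [n]. /m/ precedes the alveolar consonant /t/, so it assimilates in place to [n]. /tlemremtisugi/ → tlenrentisugi.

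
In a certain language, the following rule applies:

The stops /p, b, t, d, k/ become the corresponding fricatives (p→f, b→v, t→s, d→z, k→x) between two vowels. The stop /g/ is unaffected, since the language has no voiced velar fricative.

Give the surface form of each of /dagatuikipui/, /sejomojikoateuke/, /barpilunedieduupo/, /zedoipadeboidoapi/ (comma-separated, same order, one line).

/dagatuikipui/: /t/ is a stop between vowels /a/ and /u/, so it spirantizes to the fricative [s]. /k/ is a stop between vowels /i/ and /i/, so it spirantizes to the fricative [x]. /p/ is a stop between vowels /i/ and /u/, so it spirantizes to the fricative [f]. → [dagasuixifui].
/sejomojikoateuke/: /k/ is a stop between vowels /i/ and /o/, so it spirantizes to the fricative [x]. /t/ is a stop between vowels /a/ and /e/, so it spirantizes to the fricative [s]. /k/ is a stop between vowels /u/ and /e/, so it spirantizes to the fricative [x]. → [sejomojixoaseuxe].
/barpilunedieduupo/: /d/ is a stop between vowels /e/ and /i/, so it spirantizes to the fricative [z]. /d/ is a stop between vowels /e/ and /u/, so it spirantizes to the fricative [z]. /p/ is a stop between vowels /u/ and /o/, so it spirantizes to the fricative [f]. → [barpiluneziezuufo].
/zedoipadeboidoapi/: /d/ is a stop between vowels /e/ and /o/, so it spirantizes to the fricative [z]. /p/ is a stop between vowels /i/ and /a/, so it spirantizes to the fricative [f]. /d/ is a stop between vowels /a/ and /e/, so it spirantizes to the fricative [z]. /b/ is a stop between vowels /e/ and /o/, so it spirantizes to the fricative [v]. /d/ is a stop between vowels /i/ and /o/, so it spirantizes to the fricative [z]. /p/ is a stop between vowels /a/ and /i/, so it spirantizes to the fricative [f]. → [zezoifazevoizoafi].

dagasuixifui, sejomojixoaseuxe, barpiluneziezuufo, zezoifazevoizoafi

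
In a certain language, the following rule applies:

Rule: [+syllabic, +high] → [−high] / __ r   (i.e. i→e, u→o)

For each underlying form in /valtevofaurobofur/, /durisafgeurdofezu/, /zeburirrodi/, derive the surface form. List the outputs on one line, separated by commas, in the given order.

/valtevofaurobofur/: /u/ is a high vowel immediately before /r/, so it lowers to [o]. /u/ is a high vowel immediately before /r/, so it lowers to [o]. → [valtevofaorobofor].
/durisafgeurdofezu/: /u/ is a high vowel immediately before /r/, so it lowers to [o]. /u/ is a high vowel immediately before /r/, so it lowers to [o]. → [dorisafgeordofezu].
/zeburirrodi/: /u/ is a high vowel immediately before /r/, so it lowers to [o]. /i/ is a high vowel immediately before /r/, so it lowers to [e]. → [zeborerrodi].

valtevofaorobofor, dorisafgeordofezu, zeborerrodi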